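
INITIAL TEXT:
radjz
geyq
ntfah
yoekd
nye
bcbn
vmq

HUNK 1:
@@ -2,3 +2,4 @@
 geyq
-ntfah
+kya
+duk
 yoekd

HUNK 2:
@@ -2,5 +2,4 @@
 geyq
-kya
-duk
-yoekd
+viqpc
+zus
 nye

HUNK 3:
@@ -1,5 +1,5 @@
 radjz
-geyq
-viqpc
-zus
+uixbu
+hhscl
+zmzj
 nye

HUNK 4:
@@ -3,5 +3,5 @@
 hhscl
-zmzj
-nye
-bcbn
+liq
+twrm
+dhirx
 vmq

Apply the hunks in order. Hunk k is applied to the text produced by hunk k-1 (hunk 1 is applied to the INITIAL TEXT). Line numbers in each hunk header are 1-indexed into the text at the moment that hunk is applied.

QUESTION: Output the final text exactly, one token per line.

Answer: radjz
uixbu
hhscl
liq
twrm
dhirx
vmq

Derivation:
Hunk 1: at line 2 remove [ntfah] add [kya,duk] -> 8 lines: radjz geyq kya duk yoekd nye bcbn vmq
Hunk 2: at line 2 remove [kya,duk,yoekd] add [viqpc,zus] -> 7 lines: radjz geyq viqpc zus nye bcbn vmq
Hunk 3: at line 1 remove [geyq,viqpc,zus] add [uixbu,hhscl,zmzj] -> 7 lines: radjz uixbu hhscl zmzj nye bcbn vmq
Hunk 4: at line 3 remove [zmzj,nye,bcbn] add [liq,twrm,dhirx] -> 7 lines: radjz uixbu hhscl liq twrm dhirx vmq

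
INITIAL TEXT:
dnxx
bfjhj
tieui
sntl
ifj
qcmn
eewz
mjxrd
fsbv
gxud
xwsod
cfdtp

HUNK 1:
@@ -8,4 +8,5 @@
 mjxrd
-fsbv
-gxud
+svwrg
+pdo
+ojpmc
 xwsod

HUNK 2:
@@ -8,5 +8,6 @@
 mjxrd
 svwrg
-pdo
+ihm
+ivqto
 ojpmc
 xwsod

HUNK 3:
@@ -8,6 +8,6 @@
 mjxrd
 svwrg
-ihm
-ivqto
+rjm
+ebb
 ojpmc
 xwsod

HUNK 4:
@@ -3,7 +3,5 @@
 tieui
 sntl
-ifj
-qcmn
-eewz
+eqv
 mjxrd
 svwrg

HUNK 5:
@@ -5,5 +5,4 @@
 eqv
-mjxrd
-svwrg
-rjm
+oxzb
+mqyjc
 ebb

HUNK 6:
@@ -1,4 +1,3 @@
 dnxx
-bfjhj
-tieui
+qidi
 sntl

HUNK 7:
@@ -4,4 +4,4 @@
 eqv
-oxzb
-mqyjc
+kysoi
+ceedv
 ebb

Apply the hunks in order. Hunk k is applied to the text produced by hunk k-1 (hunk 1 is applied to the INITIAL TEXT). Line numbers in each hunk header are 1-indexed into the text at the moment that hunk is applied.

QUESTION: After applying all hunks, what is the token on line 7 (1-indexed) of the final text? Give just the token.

Answer: ebb

Derivation:
Hunk 1: at line 8 remove [fsbv,gxud] add [svwrg,pdo,ojpmc] -> 13 lines: dnxx bfjhj tieui sntl ifj qcmn eewz mjxrd svwrg pdo ojpmc xwsod cfdtp
Hunk 2: at line 8 remove [pdo] add [ihm,ivqto] -> 14 lines: dnxx bfjhj tieui sntl ifj qcmn eewz mjxrd svwrg ihm ivqto ojpmc xwsod cfdtp
Hunk 3: at line 8 remove [ihm,ivqto] add [rjm,ebb] -> 14 lines: dnxx bfjhj tieui sntl ifj qcmn eewz mjxrd svwrg rjm ebb ojpmc xwsod cfdtp
Hunk 4: at line 3 remove [ifj,qcmn,eewz] add [eqv] -> 12 lines: dnxx bfjhj tieui sntl eqv mjxrd svwrg rjm ebb ojpmc xwsod cfdtp
Hunk 5: at line 5 remove [mjxrd,svwrg,rjm] add [oxzb,mqyjc] -> 11 lines: dnxx bfjhj tieui sntl eqv oxzb mqyjc ebb ojpmc xwsod cfdtp
Hunk 6: at line 1 remove [bfjhj,tieui] add [qidi] -> 10 lines: dnxx qidi sntl eqv oxzb mqyjc ebb ojpmc xwsod cfdtp
Hunk 7: at line 4 remove [oxzb,mqyjc] add [kysoi,ceedv] -> 10 lines: dnxx qidi sntl eqv kysoi ceedv ebb ojpmc xwsod cfdtp
Final line 7: ebb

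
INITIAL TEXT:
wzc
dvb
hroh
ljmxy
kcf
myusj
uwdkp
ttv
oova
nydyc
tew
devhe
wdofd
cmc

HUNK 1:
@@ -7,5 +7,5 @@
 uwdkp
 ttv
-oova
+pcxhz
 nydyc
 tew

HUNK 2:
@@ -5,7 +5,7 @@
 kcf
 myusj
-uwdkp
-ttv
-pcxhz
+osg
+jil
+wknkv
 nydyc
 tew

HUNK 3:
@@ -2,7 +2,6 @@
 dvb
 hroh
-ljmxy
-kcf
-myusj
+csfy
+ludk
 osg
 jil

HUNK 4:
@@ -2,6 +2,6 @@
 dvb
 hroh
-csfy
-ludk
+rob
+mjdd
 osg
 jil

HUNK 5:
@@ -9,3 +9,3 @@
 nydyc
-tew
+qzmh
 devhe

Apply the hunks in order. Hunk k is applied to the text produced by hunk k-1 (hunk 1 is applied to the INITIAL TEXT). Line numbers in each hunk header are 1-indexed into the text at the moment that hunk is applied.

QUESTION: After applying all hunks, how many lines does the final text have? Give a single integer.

Hunk 1: at line 7 remove [oova] add [pcxhz] -> 14 lines: wzc dvb hroh ljmxy kcf myusj uwdkp ttv pcxhz nydyc tew devhe wdofd cmc
Hunk 2: at line 5 remove [uwdkp,ttv,pcxhz] add [osg,jil,wknkv] -> 14 lines: wzc dvb hroh ljmxy kcf myusj osg jil wknkv nydyc tew devhe wdofd cmc
Hunk 3: at line 2 remove [ljmxy,kcf,myusj] add [csfy,ludk] -> 13 lines: wzc dvb hroh csfy ludk osg jil wknkv nydyc tew devhe wdofd cmc
Hunk 4: at line 2 remove [csfy,ludk] add [rob,mjdd] -> 13 lines: wzc dvb hroh rob mjdd osg jil wknkv nydyc tew devhe wdofd cmc
Hunk 5: at line 9 remove [tew] add [qzmh] -> 13 lines: wzc dvb hroh rob mjdd osg jil wknkv nydyc qzmh devhe wdofd cmc
Final line count: 13

Answer: 13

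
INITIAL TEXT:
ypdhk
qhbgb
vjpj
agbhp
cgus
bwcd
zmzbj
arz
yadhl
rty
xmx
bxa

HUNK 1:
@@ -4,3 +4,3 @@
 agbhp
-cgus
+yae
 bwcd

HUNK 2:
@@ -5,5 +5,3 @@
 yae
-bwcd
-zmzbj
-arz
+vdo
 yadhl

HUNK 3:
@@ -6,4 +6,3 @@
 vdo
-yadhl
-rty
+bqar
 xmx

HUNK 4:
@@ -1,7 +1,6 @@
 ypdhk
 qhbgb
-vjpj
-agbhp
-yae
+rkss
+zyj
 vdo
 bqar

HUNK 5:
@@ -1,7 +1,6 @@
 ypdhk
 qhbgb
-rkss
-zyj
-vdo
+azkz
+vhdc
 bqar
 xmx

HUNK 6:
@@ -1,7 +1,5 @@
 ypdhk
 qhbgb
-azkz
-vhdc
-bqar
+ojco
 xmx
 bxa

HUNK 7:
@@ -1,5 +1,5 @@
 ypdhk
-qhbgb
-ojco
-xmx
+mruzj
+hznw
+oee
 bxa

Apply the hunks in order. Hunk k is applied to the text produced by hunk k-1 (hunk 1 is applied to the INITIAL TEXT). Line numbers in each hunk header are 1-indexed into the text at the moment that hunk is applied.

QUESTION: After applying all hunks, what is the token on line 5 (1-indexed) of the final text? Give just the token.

Hunk 1: at line 4 remove [cgus] add [yae] -> 12 lines: ypdhk qhbgb vjpj agbhp yae bwcd zmzbj arz yadhl rty xmx bxa
Hunk 2: at line 5 remove [bwcd,zmzbj,arz] add [vdo] -> 10 lines: ypdhk qhbgb vjpj agbhp yae vdo yadhl rty xmx bxa
Hunk 3: at line 6 remove [yadhl,rty] add [bqar] -> 9 lines: ypdhk qhbgb vjpj agbhp yae vdo bqar xmx bxa
Hunk 4: at line 1 remove [vjpj,agbhp,yae] add [rkss,zyj] -> 8 lines: ypdhk qhbgb rkss zyj vdo bqar xmx bxa
Hunk 5: at line 1 remove [rkss,zyj,vdo] add [azkz,vhdc] -> 7 lines: ypdhk qhbgb azkz vhdc bqar xmx bxa
Hunk 6: at line 1 remove [azkz,vhdc,bqar] add [ojco] -> 5 lines: ypdhk qhbgb ojco xmx bxa
Hunk 7: at line 1 remove [qhbgb,ojco,xmx] add [mruzj,hznw,oee] -> 5 lines: ypdhk mruzj hznw oee bxa
Final line 5: bxa

Answer: bxa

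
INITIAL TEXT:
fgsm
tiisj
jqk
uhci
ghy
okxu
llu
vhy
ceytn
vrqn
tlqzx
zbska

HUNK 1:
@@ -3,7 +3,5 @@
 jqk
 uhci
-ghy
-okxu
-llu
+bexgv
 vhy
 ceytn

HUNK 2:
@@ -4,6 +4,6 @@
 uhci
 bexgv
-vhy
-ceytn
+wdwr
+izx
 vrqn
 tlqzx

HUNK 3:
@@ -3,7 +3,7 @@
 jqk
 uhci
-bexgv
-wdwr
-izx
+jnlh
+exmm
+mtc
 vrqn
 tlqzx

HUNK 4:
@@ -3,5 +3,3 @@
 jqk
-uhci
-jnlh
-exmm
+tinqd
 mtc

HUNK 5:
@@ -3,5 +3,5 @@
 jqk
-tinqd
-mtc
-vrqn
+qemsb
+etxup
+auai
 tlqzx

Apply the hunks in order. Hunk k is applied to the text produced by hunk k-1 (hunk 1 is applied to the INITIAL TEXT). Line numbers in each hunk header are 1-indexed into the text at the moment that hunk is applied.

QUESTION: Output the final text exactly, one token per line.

Answer: fgsm
tiisj
jqk
qemsb
etxup
auai
tlqzx
zbska

Derivation:
Hunk 1: at line 3 remove [ghy,okxu,llu] add [bexgv] -> 10 lines: fgsm tiisj jqk uhci bexgv vhy ceytn vrqn tlqzx zbska
Hunk 2: at line 4 remove [vhy,ceytn] add [wdwr,izx] -> 10 lines: fgsm tiisj jqk uhci bexgv wdwr izx vrqn tlqzx zbska
Hunk 3: at line 3 remove [bexgv,wdwr,izx] add [jnlh,exmm,mtc] -> 10 lines: fgsm tiisj jqk uhci jnlh exmm mtc vrqn tlqzx zbska
Hunk 4: at line 3 remove [uhci,jnlh,exmm] add [tinqd] -> 8 lines: fgsm tiisj jqk tinqd mtc vrqn tlqzx zbska
Hunk 5: at line 3 remove [tinqd,mtc,vrqn] add [qemsb,etxup,auai] -> 8 lines: fgsm tiisj jqk qemsb etxup auai tlqzx zbska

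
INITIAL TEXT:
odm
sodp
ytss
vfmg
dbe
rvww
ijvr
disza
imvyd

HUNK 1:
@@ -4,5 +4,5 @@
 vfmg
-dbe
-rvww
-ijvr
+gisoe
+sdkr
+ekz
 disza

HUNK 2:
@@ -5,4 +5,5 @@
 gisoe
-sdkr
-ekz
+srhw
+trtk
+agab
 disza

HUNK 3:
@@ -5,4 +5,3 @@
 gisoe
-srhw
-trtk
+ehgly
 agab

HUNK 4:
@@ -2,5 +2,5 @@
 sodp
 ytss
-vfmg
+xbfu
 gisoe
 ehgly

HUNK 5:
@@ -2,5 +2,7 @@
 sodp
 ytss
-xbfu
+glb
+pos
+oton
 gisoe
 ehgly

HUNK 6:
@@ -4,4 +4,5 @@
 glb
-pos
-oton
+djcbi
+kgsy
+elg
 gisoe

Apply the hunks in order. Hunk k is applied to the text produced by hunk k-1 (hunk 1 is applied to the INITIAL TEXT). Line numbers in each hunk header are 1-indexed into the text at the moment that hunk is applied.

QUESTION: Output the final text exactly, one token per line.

Answer: odm
sodp
ytss
glb
djcbi
kgsy
elg
gisoe
ehgly
agab
disza
imvyd

Derivation:
Hunk 1: at line 4 remove [dbe,rvww,ijvr] add [gisoe,sdkr,ekz] -> 9 lines: odm sodp ytss vfmg gisoe sdkr ekz disza imvyd
Hunk 2: at line 5 remove [sdkr,ekz] add [srhw,trtk,agab] -> 10 lines: odm sodp ytss vfmg gisoe srhw trtk agab disza imvyd
Hunk 3: at line 5 remove [srhw,trtk] add [ehgly] -> 9 lines: odm sodp ytss vfmg gisoe ehgly agab disza imvyd
Hunk 4: at line 2 remove [vfmg] add [xbfu] -> 9 lines: odm sodp ytss xbfu gisoe ehgly agab disza imvyd
Hunk 5: at line 2 remove [xbfu] add [glb,pos,oton] -> 11 lines: odm sodp ytss glb pos oton gisoe ehgly agab disza imvyd
Hunk 6: at line 4 remove [pos,oton] add [djcbi,kgsy,elg] -> 12 lines: odm sodp ytss glb djcbi kgsy elg gisoe ehgly agab disza imvyd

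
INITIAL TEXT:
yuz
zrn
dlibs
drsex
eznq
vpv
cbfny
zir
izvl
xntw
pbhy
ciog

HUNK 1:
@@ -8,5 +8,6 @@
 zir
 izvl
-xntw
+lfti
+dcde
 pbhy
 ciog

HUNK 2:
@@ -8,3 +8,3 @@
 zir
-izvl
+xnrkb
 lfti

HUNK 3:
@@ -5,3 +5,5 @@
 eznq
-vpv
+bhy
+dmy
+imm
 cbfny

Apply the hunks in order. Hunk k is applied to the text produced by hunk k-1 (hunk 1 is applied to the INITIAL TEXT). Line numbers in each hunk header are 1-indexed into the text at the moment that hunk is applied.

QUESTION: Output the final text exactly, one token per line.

Hunk 1: at line 8 remove [xntw] add [lfti,dcde] -> 13 lines: yuz zrn dlibs drsex eznq vpv cbfny zir izvl lfti dcde pbhy ciog
Hunk 2: at line 8 remove [izvl] add [xnrkb] -> 13 lines: yuz zrn dlibs drsex eznq vpv cbfny zir xnrkb lfti dcde pbhy ciog
Hunk 3: at line 5 remove [vpv] add [bhy,dmy,imm] -> 15 lines: yuz zrn dlibs drsex eznq bhy dmy imm cbfny zir xnrkb lfti dcde pbhy ciog

Answer: yuz
zrn
dlibs
drsex
eznq
bhy
dmy
imm
cbfny
zir
xnrkb
lfti
dcde
pbhy
ciog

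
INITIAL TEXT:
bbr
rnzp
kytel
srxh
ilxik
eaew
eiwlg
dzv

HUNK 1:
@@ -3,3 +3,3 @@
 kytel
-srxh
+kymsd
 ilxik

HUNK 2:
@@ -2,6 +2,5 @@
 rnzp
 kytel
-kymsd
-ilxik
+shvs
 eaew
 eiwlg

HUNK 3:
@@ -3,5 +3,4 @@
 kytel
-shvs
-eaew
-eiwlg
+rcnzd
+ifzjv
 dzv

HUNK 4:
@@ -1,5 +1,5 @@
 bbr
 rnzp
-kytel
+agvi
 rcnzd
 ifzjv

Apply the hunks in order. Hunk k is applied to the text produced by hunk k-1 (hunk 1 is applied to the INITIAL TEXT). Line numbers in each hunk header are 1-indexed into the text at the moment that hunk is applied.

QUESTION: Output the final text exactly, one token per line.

Hunk 1: at line 3 remove [srxh] add [kymsd] -> 8 lines: bbr rnzp kytel kymsd ilxik eaew eiwlg dzv
Hunk 2: at line 2 remove [kymsd,ilxik] add [shvs] -> 7 lines: bbr rnzp kytel shvs eaew eiwlg dzv
Hunk 3: at line 3 remove [shvs,eaew,eiwlg] add [rcnzd,ifzjv] -> 6 lines: bbr rnzp kytel rcnzd ifzjv dzv
Hunk 4: at line 1 remove [kytel] add [agvi] -> 6 lines: bbr rnzp agvi rcnzd ifzjv dzv

Answer: bbr
rnzp
agvi
rcnzd
ifzjv
dzv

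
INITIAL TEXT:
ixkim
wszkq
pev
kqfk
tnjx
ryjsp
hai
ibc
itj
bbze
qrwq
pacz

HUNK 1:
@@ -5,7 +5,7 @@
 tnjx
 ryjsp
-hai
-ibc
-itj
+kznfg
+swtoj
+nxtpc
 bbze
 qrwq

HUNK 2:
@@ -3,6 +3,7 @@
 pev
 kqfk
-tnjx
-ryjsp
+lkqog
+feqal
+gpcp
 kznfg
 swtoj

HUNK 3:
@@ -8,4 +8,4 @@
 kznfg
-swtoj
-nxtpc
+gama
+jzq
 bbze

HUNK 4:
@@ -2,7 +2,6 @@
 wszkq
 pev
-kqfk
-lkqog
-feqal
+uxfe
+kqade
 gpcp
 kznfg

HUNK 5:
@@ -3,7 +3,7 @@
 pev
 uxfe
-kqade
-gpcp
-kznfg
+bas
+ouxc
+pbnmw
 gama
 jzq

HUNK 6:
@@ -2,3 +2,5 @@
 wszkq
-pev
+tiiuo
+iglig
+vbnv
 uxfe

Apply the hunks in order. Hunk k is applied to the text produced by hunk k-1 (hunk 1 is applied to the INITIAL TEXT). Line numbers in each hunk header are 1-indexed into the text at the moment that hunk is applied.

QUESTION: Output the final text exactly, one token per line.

Answer: ixkim
wszkq
tiiuo
iglig
vbnv
uxfe
bas
ouxc
pbnmw
gama
jzq
bbze
qrwq
pacz

Derivation:
Hunk 1: at line 5 remove [hai,ibc,itj] add [kznfg,swtoj,nxtpc] -> 12 lines: ixkim wszkq pev kqfk tnjx ryjsp kznfg swtoj nxtpc bbze qrwq pacz
Hunk 2: at line 3 remove [tnjx,ryjsp] add [lkqog,feqal,gpcp] -> 13 lines: ixkim wszkq pev kqfk lkqog feqal gpcp kznfg swtoj nxtpc bbze qrwq pacz
Hunk 3: at line 8 remove [swtoj,nxtpc] add [gama,jzq] -> 13 lines: ixkim wszkq pev kqfk lkqog feqal gpcp kznfg gama jzq bbze qrwq pacz
Hunk 4: at line 2 remove [kqfk,lkqog,feqal] add [uxfe,kqade] -> 12 lines: ixkim wszkq pev uxfe kqade gpcp kznfg gama jzq bbze qrwq pacz
Hunk 5: at line 3 remove [kqade,gpcp,kznfg] add [bas,ouxc,pbnmw] -> 12 lines: ixkim wszkq pev uxfe bas ouxc pbnmw gama jzq bbze qrwq pacz
Hunk 6: at line 2 remove [pev] add [tiiuo,iglig,vbnv] -> 14 lines: ixkim wszkq tiiuo iglig vbnv uxfe bas ouxc pbnmw gama jzq bbze qrwq pacz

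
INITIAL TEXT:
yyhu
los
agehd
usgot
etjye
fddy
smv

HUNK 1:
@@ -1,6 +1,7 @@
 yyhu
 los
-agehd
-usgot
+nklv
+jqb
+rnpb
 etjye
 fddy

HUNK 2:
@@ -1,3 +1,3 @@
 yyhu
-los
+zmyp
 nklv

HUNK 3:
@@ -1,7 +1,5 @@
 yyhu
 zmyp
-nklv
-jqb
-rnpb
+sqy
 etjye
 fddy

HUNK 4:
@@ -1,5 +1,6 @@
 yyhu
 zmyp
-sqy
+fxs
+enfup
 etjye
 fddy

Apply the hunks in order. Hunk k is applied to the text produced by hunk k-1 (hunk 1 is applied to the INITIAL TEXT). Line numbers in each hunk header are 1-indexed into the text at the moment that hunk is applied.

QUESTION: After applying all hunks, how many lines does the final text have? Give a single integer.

Answer: 7

Derivation:
Hunk 1: at line 1 remove [agehd,usgot] add [nklv,jqb,rnpb] -> 8 lines: yyhu los nklv jqb rnpb etjye fddy smv
Hunk 2: at line 1 remove [los] add [zmyp] -> 8 lines: yyhu zmyp nklv jqb rnpb etjye fddy smv
Hunk 3: at line 1 remove [nklv,jqb,rnpb] add [sqy] -> 6 lines: yyhu zmyp sqy etjye fddy smv
Hunk 4: at line 1 remove [sqy] add [fxs,enfup] -> 7 lines: yyhu zmyp fxs enfup etjye fddy smv
Final line count: 7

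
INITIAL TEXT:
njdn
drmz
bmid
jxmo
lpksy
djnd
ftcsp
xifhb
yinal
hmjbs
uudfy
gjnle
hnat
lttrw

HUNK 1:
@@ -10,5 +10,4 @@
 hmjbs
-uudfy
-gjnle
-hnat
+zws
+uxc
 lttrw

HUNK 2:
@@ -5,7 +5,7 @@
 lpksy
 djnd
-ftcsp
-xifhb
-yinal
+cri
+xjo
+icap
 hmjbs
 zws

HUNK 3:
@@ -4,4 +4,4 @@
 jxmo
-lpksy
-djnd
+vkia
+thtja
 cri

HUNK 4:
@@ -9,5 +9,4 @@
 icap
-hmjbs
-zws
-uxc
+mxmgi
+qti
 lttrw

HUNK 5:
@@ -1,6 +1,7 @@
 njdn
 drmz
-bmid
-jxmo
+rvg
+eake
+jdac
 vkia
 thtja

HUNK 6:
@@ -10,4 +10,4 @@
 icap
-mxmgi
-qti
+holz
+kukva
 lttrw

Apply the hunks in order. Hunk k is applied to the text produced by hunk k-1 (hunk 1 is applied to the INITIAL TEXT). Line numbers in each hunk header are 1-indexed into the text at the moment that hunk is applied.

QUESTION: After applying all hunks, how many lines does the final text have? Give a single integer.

Hunk 1: at line 10 remove [uudfy,gjnle,hnat] add [zws,uxc] -> 13 lines: njdn drmz bmid jxmo lpksy djnd ftcsp xifhb yinal hmjbs zws uxc lttrw
Hunk 2: at line 5 remove [ftcsp,xifhb,yinal] add [cri,xjo,icap] -> 13 lines: njdn drmz bmid jxmo lpksy djnd cri xjo icap hmjbs zws uxc lttrw
Hunk 3: at line 4 remove [lpksy,djnd] add [vkia,thtja] -> 13 lines: njdn drmz bmid jxmo vkia thtja cri xjo icap hmjbs zws uxc lttrw
Hunk 4: at line 9 remove [hmjbs,zws,uxc] add [mxmgi,qti] -> 12 lines: njdn drmz bmid jxmo vkia thtja cri xjo icap mxmgi qti lttrw
Hunk 5: at line 1 remove [bmid,jxmo] add [rvg,eake,jdac] -> 13 lines: njdn drmz rvg eake jdac vkia thtja cri xjo icap mxmgi qti lttrw
Hunk 6: at line 10 remove [mxmgi,qti] add [holz,kukva] -> 13 lines: njdn drmz rvg eake jdac vkia thtja cri xjo icap holz kukva lttrw
Final line count: 13

Answer: 13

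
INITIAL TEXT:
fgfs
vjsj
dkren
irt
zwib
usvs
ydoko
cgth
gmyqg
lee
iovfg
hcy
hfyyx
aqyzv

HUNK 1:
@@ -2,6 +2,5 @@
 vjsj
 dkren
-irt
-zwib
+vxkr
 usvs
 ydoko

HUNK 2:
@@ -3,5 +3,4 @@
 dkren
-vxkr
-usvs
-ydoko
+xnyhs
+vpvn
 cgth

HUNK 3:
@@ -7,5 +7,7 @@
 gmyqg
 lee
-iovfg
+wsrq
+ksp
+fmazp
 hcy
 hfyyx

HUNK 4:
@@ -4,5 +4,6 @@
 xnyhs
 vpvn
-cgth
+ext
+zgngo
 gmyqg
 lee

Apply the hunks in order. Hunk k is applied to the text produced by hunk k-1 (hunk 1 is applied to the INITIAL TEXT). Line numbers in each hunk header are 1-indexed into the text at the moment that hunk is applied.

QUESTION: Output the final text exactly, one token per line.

Hunk 1: at line 2 remove [irt,zwib] add [vxkr] -> 13 lines: fgfs vjsj dkren vxkr usvs ydoko cgth gmyqg lee iovfg hcy hfyyx aqyzv
Hunk 2: at line 3 remove [vxkr,usvs,ydoko] add [xnyhs,vpvn] -> 12 lines: fgfs vjsj dkren xnyhs vpvn cgth gmyqg lee iovfg hcy hfyyx aqyzv
Hunk 3: at line 7 remove [iovfg] add [wsrq,ksp,fmazp] -> 14 lines: fgfs vjsj dkren xnyhs vpvn cgth gmyqg lee wsrq ksp fmazp hcy hfyyx aqyzv
Hunk 4: at line 4 remove [cgth] add [ext,zgngo] -> 15 lines: fgfs vjsj dkren xnyhs vpvn ext zgngo gmyqg lee wsrq ksp fmazp hcy hfyyx aqyzv

Answer: fgfs
vjsj
dkren
xnyhs
vpvn
ext
zgngo
gmyqg
lee
wsrq
ksp
fmazp
hcy
hfyyx
aqyzv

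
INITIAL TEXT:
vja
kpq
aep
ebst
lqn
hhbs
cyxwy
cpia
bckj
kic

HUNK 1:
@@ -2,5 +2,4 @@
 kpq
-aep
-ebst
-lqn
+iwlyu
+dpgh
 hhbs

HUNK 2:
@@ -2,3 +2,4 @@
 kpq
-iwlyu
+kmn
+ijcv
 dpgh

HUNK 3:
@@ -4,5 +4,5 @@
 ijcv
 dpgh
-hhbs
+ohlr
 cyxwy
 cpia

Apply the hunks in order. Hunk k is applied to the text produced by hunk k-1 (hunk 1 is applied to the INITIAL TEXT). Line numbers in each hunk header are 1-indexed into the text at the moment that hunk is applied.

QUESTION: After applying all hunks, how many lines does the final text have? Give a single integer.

Answer: 10

Derivation:
Hunk 1: at line 2 remove [aep,ebst,lqn] add [iwlyu,dpgh] -> 9 lines: vja kpq iwlyu dpgh hhbs cyxwy cpia bckj kic
Hunk 2: at line 2 remove [iwlyu] add [kmn,ijcv] -> 10 lines: vja kpq kmn ijcv dpgh hhbs cyxwy cpia bckj kic
Hunk 3: at line 4 remove [hhbs] add [ohlr] -> 10 lines: vja kpq kmn ijcv dpgh ohlr cyxwy cpia bckj kic
Final line count: 10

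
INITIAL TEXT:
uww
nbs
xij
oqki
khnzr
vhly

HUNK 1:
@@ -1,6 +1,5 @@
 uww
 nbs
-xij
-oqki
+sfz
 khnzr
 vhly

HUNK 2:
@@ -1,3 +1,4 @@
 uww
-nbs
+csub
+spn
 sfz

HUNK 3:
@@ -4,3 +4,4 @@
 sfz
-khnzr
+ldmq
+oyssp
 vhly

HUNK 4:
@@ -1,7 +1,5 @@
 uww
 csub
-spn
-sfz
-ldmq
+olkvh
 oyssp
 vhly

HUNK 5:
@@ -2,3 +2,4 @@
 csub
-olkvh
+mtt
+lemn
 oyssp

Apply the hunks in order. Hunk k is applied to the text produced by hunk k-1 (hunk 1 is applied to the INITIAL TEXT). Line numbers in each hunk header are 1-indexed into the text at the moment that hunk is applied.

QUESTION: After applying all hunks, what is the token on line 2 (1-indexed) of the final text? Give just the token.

Hunk 1: at line 1 remove [xij,oqki] add [sfz] -> 5 lines: uww nbs sfz khnzr vhly
Hunk 2: at line 1 remove [nbs] add [csub,spn] -> 6 lines: uww csub spn sfz khnzr vhly
Hunk 3: at line 4 remove [khnzr] add [ldmq,oyssp] -> 7 lines: uww csub spn sfz ldmq oyssp vhly
Hunk 4: at line 1 remove [spn,sfz,ldmq] add [olkvh] -> 5 lines: uww csub olkvh oyssp vhly
Hunk 5: at line 2 remove [olkvh] add [mtt,lemn] -> 6 lines: uww csub mtt lemn oyssp vhly
Final line 2: csub

Answer: csub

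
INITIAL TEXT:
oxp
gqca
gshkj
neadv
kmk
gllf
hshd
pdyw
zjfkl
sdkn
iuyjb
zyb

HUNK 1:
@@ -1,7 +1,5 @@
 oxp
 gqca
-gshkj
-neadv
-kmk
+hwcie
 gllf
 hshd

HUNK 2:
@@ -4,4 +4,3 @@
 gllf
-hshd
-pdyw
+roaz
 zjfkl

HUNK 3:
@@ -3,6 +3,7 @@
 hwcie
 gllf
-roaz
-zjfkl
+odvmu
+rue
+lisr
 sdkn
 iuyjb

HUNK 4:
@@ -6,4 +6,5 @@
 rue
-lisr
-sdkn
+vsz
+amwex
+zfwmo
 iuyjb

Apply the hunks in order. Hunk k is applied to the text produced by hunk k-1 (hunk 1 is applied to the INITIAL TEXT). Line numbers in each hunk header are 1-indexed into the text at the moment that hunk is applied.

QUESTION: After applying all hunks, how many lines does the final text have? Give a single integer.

Answer: 11

Derivation:
Hunk 1: at line 1 remove [gshkj,neadv,kmk] add [hwcie] -> 10 lines: oxp gqca hwcie gllf hshd pdyw zjfkl sdkn iuyjb zyb
Hunk 2: at line 4 remove [hshd,pdyw] add [roaz] -> 9 lines: oxp gqca hwcie gllf roaz zjfkl sdkn iuyjb zyb
Hunk 3: at line 3 remove [roaz,zjfkl] add [odvmu,rue,lisr] -> 10 lines: oxp gqca hwcie gllf odvmu rue lisr sdkn iuyjb zyb
Hunk 4: at line 6 remove [lisr,sdkn] add [vsz,amwex,zfwmo] -> 11 lines: oxp gqca hwcie gllf odvmu rue vsz amwex zfwmo iuyjb zyb
Final line count: 11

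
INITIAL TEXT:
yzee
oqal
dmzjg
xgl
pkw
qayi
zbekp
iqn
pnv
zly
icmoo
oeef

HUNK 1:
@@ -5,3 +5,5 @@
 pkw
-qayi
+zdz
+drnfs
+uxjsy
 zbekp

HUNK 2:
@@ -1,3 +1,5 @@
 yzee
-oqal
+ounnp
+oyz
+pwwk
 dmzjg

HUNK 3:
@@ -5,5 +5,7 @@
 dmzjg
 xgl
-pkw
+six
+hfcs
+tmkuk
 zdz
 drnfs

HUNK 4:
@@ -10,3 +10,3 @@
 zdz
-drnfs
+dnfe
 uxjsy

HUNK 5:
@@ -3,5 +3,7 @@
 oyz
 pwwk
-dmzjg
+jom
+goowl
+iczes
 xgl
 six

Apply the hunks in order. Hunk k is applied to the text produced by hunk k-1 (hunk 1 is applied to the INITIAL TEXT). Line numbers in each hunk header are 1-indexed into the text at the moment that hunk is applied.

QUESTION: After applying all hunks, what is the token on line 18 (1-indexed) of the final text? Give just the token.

Hunk 1: at line 5 remove [qayi] add [zdz,drnfs,uxjsy] -> 14 lines: yzee oqal dmzjg xgl pkw zdz drnfs uxjsy zbekp iqn pnv zly icmoo oeef
Hunk 2: at line 1 remove [oqal] add [ounnp,oyz,pwwk] -> 16 lines: yzee ounnp oyz pwwk dmzjg xgl pkw zdz drnfs uxjsy zbekp iqn pnv zly icmoo oeef
Hunk 3: at line 5 remove [pkw] add [six,hfcs,tmkuk] -> 18 lines: yzee ounnp oyz pwwk dmzjg xgl six hfcs tmkuk zdz drnfs uxjsy zbekp iqn pnv zly icmoo oeef
Hunk 4: at line 10 remove [drnfs] add [dnfe] -> 18 lines: yzee ounnp oyz pwwk dmzjg xgl six hfcs tmkuk zdz dnfe uxjsy zbekp iqn pnv zly icmoo oeef
Hunk 5: at line 3 remove [dmzjg] add [jom,goowl,iczes] -> 20 lines: yzee ounnp oyz pwwk jom goowl iczes xgl six hfcs tmkuk zdz dnfe uxjsy zbekp iqn pnv zly icmoo oeef
Final line 18: zly

Answer: zly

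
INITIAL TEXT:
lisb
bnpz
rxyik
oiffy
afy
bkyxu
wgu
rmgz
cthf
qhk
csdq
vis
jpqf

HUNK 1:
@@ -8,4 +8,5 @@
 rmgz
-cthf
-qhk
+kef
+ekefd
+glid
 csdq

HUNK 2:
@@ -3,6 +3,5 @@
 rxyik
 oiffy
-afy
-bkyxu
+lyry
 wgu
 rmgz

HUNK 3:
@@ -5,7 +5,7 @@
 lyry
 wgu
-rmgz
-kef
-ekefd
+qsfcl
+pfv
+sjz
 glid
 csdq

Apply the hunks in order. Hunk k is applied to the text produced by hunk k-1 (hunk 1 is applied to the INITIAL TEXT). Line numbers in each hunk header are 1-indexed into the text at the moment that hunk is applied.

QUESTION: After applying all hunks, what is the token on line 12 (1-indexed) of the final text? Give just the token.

Hunk 1: at line 8 remove [cthf,qhk] add [kef,ekefd,glid] -> 14 lines: lisb bnpz rxyik oiffy afy bkyxu wgu rmgz kef ekefd glid csdq vis jpqf
Hunk 2: at line 3 remove [afy,bkyxu] add [lyry] -> 13 lines: lisb bnpz rxyik oiffy lyry wgu rmgz kef ekefd glid csdq vis jpqf
Hunk 3: at line 5 remove [rmgz,kef,ekefd] add [qsfcl,pfv,sjz] -> 13 lines: lisb bnpz rxyik oiffy lyry wgu qsfcl pfv sjz glid csdq vis jpqf
Final line 12: vis

Answer: vis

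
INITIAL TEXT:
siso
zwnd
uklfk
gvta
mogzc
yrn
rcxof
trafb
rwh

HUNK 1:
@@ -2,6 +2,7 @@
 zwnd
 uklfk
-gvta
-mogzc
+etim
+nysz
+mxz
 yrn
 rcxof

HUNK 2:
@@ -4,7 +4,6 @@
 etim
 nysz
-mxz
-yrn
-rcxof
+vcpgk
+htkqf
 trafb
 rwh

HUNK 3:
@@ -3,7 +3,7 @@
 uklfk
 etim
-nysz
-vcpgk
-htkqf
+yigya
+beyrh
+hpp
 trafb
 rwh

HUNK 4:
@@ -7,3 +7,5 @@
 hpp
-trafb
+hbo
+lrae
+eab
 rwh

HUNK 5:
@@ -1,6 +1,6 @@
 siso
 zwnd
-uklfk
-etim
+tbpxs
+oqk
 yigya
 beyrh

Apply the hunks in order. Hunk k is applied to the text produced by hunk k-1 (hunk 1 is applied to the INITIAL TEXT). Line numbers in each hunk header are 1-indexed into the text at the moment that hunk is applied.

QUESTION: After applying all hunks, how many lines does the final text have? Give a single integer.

Hunk 1: at line 2 remove [gvta,mogzc] add [etim,nysz,mxz] -> 10 lines: siso zwnd uklfk etim nysz mxz yrn rcxof trafb rwh
Hunk 2: at line 4 remove [mxz,yrn,rcxof] add [vcpgk,htkqf] -> 9 lines: siso zwnd uklfk etim nysz vcpgk htkqf trafb rwh
Hunk 3: at line 3 remove [nysz,vcpgk,htkqf] add [yigya,beyrh,hpp] -> 9 lines: siso zwnd uklfk etim yigya beyrh hpp trafb rwh
Hunk 4: at line 7 remove [trafb] add [hbo,lrae,eab] -> 11 lines: siso zwnd uklfk etim yigya beyrh hpp hbo lrae eab rwh
Hunk 5: at line 1 remove [uklfk,etim] add [tbpxs,oqk] -> 11 lines: siso zwnd tbpxs oqk yigya beyrh hpp hbo lrae eab rwh
Final line count: 11

Answer: 11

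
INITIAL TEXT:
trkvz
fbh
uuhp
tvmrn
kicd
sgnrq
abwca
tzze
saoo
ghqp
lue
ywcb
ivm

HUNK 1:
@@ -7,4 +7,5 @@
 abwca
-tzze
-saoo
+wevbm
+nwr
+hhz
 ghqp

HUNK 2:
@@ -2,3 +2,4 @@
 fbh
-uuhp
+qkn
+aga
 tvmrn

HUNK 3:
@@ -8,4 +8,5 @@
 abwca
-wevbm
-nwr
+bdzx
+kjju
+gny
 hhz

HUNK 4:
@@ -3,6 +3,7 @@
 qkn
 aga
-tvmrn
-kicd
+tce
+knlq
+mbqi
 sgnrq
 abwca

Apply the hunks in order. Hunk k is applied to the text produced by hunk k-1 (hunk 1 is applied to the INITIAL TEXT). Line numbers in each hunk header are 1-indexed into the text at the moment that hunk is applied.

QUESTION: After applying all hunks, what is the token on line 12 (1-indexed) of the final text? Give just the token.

Hunk 1: at line 7 remove [tzze,saoo] add [wevbm,nwr,hhz] -> 14 lines: trkvz fbh uuhp tvmrn kicd sgnrq abwca wevbm nwr hhz ghqp lue ywcb ivm
Hunk 2: at line 2 remove [uuhp] add [qkn,aga] -> 15 lines: trkvz fbh qkn aga tvmrn kicd sgnrq abwca wevbm nwr hhz ghqp lue ywcb ivm
Hunk 3: at line 8 remove [wevbm,nwr] add [bdzx,kjju,gny] -> 16 lines: trkvz fbh qkn aga tvmrn kicd sgnrq abwca bdzx kjju gny hhz ghqp lue ywcb ivm
Hunk 4: at line 3 remove [tvmrn,kicd] add [tce,knlq,mbqi] -> 17 lines: trkvz fbh qkn aga tce knlq mbqi sgnrq abwca bdzx kjju gny hhz ghqp lue ywcb ivm
Final line 12: gny

Answer: gny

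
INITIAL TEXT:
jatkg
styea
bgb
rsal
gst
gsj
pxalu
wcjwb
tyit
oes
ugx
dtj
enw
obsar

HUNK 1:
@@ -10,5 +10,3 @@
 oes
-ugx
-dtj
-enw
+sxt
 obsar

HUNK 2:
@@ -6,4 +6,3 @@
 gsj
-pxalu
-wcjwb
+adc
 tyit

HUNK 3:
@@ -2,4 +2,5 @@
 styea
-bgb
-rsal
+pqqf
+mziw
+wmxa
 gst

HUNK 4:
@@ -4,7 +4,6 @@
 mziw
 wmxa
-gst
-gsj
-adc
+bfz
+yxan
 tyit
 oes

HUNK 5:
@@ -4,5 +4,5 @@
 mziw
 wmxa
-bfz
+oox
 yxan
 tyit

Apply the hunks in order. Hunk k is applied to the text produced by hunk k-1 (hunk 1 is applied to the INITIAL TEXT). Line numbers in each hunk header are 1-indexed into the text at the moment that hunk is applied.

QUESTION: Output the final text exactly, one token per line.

Hunk 1: at line 10 remove [ugx,dtj,enw] add [sxt] -> 12 lines: jatkg styea bgb rsal gst gsj pxalu wcjwb tyit oes sxt obsar
Hunk 2: at line 6 remove [pxalu,wcjwb] add [adc] -> 11 lines: jatkg styea bgb rsal gst gsj adc tyit oes sxt obsar
Hunk 3: at line 2 remove [bgb,rsal] add [pqqf,mziw,wmxa] -> 12 lines: jatkg styea pqqf mziw wmxa gst gsj adc tyit oes sxt obsar
Hunk 4: at line 4 remove [gst,gsj,adc] add [bfz,yxan] -> 11 lines: jatkg styea pqqf mziw wmxa bfz yxan tyit oes sxt obsar
Hunk 5: at line 4 remove [bfz] add [oox] -> 11 lines: jatkg styea pqqf mziw wmxa oox yxan tyit oes sxt obsar

Answer: jatkg
styea
pqqf
mziw
wmxa
oox
yxan
tyit
oes
sxt
obsar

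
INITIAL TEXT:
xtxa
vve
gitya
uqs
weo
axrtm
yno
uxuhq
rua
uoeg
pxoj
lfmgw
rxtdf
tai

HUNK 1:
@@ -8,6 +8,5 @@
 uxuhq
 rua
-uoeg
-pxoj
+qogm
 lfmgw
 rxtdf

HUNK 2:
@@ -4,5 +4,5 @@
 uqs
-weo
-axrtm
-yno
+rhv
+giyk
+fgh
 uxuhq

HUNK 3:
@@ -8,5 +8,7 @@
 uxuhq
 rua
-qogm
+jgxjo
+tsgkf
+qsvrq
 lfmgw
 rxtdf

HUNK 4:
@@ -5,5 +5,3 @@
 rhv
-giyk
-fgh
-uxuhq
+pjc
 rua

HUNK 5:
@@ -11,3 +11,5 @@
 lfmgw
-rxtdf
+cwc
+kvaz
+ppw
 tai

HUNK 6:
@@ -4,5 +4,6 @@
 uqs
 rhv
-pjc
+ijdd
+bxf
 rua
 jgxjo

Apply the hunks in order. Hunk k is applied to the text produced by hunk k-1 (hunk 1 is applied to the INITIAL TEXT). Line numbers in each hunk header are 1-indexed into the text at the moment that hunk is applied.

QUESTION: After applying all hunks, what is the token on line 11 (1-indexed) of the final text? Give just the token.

Hunk 1: at line 8 remove [uoeg,pxoj] add [qogm] -> 13 lines: xtxa vve gitya uqs weo axrtm yno uxuhq rua qogm lfmgw rxtdf tai
Hunk 2: at line 4 remove [weo,axrtm,yno] add [rhv,giyk,fgh] -> 13 lines: xtxa vve gitya uqs rhv giyk fgh uxuhq rua qogm lfmgw rxtdf tai
Hunk 3: at line 8 remove [qogm] add [jgxjo,tsgkf,qsvrq] -> 15 lines: xtxa vve gitya uqs rhv giyk fgh uxuhq rua jgxjo tsgkf qsvrq lfmgw rxtdf tai
Hunk 4: at line 5 remove [giyk,fgh,uxuhq] add [pjc] -> 13 lines: xtxa vve gitya uqs rhv pjc rua jgxjo tsgkf qsvrq lfmgw rxtdf tai
Hunk 5: at line 11 remove [rxtdf] add [cwc,kvaz,ppw] -> 15 lines: xtxa vve gitya uqs rhv pjc rua jgxjo tsgkf qsvrq lfmgw cwc kvaz ppw tai
Hunk 6: at line 4 remove [pjc] add [ijdd,bxf] -> 16 lines: xtxa vve gitya uqs rhv ijdd bxf rua jgxjo tsgkf qsvrq lfmgw cwc kvaz ppw tai
Final line 11: qsvrq

Answer: qsvrq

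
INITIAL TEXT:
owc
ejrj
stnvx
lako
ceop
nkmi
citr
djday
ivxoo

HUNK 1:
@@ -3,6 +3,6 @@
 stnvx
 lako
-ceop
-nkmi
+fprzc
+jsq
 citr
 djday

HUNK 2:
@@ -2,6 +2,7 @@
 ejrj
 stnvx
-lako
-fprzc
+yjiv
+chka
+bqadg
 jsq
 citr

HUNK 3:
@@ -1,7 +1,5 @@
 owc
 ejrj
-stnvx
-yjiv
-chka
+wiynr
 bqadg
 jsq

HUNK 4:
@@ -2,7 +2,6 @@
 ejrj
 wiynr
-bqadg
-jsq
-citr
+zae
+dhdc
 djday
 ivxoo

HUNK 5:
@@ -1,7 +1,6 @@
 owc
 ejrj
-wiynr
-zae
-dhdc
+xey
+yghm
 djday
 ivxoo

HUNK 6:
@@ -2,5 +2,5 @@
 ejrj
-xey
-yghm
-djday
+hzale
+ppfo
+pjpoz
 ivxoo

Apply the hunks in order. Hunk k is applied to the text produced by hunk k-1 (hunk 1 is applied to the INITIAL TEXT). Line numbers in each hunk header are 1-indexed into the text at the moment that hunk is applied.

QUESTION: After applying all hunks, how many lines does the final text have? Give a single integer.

Hunk 1: at line 3 remove [ceop,nkmi] add [fprzc,jsq] -> 9 lines: owc ejrj stnvx lako fprzc jsq citr djday ivxoo
Hunk 2: at line 2 remove [lako,fprzc] add [yjiv,chka,bqadg] -> 10 lines: owc ejrj stnvx yjiv chka bqadg jsq citr djday ivxoo
Hunk 3: at line 1 remove [stnvx,yjiv,chka] add [wiynr] -> 8 lines: owc ejrj wiynr bqadg jsq citr djday ivxoo
Hunk 4: at line 2 remove [bqadg,jsq,citr] add [zae,dhdc] -> 7 lines: owc ejrj wiynr zae dhdc djday ivxoo
Hunk 5: at line 1 remove [wiynr,zae,dhdc] add [xey,yghm] -> 6 lines: owc ejrj xey yghm djday ivxoo
Hunk 6: at line 2 remove [xey,yghm,djday] add [hzale,ppfo,pjpoz] -> 6 lines: owc ejrj hzale ppfo pjpoz ivxoo
Final line count: 6

Answer: 6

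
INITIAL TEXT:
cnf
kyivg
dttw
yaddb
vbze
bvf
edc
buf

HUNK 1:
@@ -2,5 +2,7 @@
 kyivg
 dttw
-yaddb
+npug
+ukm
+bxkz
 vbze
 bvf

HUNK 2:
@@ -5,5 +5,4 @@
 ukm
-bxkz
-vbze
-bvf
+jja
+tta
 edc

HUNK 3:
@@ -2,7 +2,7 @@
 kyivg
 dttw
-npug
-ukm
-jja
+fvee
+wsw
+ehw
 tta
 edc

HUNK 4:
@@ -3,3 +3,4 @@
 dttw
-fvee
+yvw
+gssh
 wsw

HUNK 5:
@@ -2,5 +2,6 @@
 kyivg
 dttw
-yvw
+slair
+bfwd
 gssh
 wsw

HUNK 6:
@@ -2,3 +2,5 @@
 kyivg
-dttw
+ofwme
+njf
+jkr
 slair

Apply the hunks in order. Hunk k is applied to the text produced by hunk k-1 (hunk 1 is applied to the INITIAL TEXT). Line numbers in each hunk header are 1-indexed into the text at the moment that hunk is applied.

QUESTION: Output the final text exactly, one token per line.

Answer: cnf
kyivg
ofwme
njf
jkr
slair
bfwd
gssh
wsw
ehw
tta
edc
buf

Derivation:
Hunk 1: at line 2 remove [yaddb] add [npug,ukm,bxkz] -> 10 lines: cnf kyivg dttw npug ukm bxkz vbze bvf edc buf
Hunk 2: at line 5 remove [bxkz,vbze,bvf] add [jja,tta] -> 9 lines: cnf kyivg dttw npug ukm jja tta edc buf
Hunk 3: at line 2 remove [npug,ukm,jja] add [fvee,wsw,ehw] -> 9 lines: cnf kyivg dttw fvee wsw ehw tta edc buf
Hunk 4: at line 3 remove [fvee] add [yvw,gssh] -> 10 lines: cnf kyivg dttw yvw gssh wsw ehw tta edc buf
Hunk 5: at line 2 remove [yvw] add [slair,bfwd] -> 11 lines: cnf kyivg dttw slair bfwd gssh wsw ehw tta edc buf
Hunk 6: at line 2 remove [dttw] add [ofwme,njf,jkr] -> 13 lines: cnf kyivg ofwme njf jkr slair bfwd gssh wsw ehw tta edc buf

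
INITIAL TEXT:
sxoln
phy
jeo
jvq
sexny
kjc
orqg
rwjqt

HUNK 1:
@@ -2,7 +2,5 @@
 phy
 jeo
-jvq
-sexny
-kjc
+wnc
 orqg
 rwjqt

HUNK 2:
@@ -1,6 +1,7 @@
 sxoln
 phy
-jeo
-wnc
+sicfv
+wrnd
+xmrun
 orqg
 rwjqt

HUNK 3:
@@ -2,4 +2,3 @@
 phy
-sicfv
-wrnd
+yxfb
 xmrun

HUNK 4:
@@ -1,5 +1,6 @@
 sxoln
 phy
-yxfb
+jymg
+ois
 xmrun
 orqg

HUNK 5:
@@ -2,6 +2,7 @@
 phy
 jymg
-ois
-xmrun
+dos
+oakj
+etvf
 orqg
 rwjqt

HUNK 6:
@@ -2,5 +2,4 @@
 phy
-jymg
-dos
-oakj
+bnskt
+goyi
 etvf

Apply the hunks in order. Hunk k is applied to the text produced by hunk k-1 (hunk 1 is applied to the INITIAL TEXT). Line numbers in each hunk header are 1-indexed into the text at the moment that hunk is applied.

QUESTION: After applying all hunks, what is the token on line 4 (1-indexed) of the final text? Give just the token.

Hunk 1: at line 2 remove [jvq,sexny,kjc] add [wnc] -> 6 lines: sxoln phy jeo wnc orqg rwjqt
Hunk 2: at line 1 remove [jeo,wnc] add [sicfv,wrnd,xmrun] -> 7 lines: sxoln phy sicfv wrnd xmrun orqg rwjqt
Hunk 3: at line 2 remove [sicfv,wrnd] add [yxfb] -> 6 lines: sxoln phy yxfb xmrun orqg rwjqt
Hunk 4: at line 1 remove [yxfb] add [jymg,ois] -> 7 lines: sxoln phy jymg ois xmrun orqg rwjqt
Hunk 5: at line 2 remove [ois,xmrun] add [dos,oakj,etvf] -> 8 lines: sxoln phy jymg dos oakj etvf orqg rwjqt
Hunk 6: at line 2 remove [jymg,dos,oakj] add [bnskt,goyi] -> 7 lines: sxoln phy bnskt goyi etvf orqg rwjqt
Final line 4: goyi

Answer: goyi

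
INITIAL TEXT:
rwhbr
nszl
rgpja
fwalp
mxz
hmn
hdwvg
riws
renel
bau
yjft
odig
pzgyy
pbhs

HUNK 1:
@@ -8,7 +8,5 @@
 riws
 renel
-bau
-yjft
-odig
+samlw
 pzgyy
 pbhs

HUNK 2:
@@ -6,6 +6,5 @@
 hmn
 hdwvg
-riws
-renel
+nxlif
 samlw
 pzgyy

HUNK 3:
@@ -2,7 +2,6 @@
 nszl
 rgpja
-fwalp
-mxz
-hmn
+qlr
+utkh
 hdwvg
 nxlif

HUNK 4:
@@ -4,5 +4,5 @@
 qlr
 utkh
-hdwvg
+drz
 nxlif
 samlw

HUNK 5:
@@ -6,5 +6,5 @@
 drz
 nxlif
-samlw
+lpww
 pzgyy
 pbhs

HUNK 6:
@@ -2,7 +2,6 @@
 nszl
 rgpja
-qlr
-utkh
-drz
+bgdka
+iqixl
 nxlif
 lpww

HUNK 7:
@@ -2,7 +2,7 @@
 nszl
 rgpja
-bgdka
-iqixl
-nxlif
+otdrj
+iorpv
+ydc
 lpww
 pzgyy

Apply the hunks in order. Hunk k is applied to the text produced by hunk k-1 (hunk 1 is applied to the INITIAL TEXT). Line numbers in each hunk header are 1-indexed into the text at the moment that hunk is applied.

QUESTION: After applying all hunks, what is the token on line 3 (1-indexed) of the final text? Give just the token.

Answer: rgpja

Derivation:
Hunk 1: at line 8 remove [bau,yjft,odig] add [samlw] -> 12 lines: rwhbr nszl rgpja fwalp mxz hmn hdwvg riws renel samlw pzgyy pbhs
Hunk 2: at line 6 remove [riws,renel] add [nxlif] -> 11 lines: rwhbr nszl rgpja fwalp mxz hmn hdwvg nxlif samlw pzgyy pbhs
Hunk 3: at line 2 remove [fwalp,mxz,hmn] add [qlr,utkh] -> 10 lines: rwhbr nszl rgpja qlr utkh hdwvg nxlif samlw pzgyy pbhs
Hunk 4: at line 4 remove [hdwvg] add [drz] -> 10 lines: rwhbr nszl rgpja qlr utkh drz nxlif samlw pzgyy pbhs
Hunk 5: at line 6 remove [samlw] add [lpww] -> 10 lines: rwhbr nszl rgpja qlr utkh drz nxlif lpww pzgyy pbhs
Hunk 6: at line 2 remove [qlr,utkh,drz] add [bgdka,iqixl] -> 9 lines: rwhbr nszl rgpja bgdka iqixl nxlif lpww pzgyy pbhs
Hunk 7: at line 2 remove [bgdka,iqixl,nxlif] add [otdrj,iorpv,ydc] -> 9 lines: rwhbr nszl rgpja otdrj iorpv ydc lpww pzgyy pbhs
Final line 3: rgpja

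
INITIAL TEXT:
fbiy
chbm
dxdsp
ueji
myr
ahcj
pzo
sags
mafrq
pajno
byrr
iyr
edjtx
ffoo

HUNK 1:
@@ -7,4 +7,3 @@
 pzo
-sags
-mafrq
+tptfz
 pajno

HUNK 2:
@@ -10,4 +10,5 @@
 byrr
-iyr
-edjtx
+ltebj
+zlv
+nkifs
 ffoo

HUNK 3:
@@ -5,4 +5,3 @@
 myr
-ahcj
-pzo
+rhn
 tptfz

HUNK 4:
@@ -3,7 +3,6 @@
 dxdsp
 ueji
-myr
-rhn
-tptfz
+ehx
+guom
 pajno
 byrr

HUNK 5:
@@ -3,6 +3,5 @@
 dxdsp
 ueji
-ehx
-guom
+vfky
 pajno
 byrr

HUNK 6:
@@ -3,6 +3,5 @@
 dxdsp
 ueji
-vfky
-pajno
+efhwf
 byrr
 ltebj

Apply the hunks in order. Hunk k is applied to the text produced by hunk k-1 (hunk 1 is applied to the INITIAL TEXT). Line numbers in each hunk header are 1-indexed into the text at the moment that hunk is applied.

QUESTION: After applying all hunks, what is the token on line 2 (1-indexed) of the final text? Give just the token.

Hunk 1: at line 7 remove [sags,mafrq] add [tptfz] -> 13 lines: fbiy chbm dxdsp ueji myr ahcj pzo tptfz pajno byrr iyr edjtx ffoo
Hunk 2: at line 10 remove [iyr,edjtx] add [ltebj,zlv,nkifs] -> 14 lines: fbiy chbm dxdsp ueji myr ahcj pzo tptfz pajno byrr ltebj zlv nkifs ffoo
Hunk 3: at line 5 remove [ahcj,pzo] add [rhn] -> 13 lines: fbiy chbm dxdsp ueji myr rhn tptfz pajno byrr ltebj zlv nkifs ffoo
Hunk 4: at line 3 remove [myr,rhn,tptfz] add [ehx,guom] -> 12 lines: fbiy chbm dxdsp ueji ehx guom pajno byrr ltebj zlv nkifs ffoo
Hunk 5: at line 3 remove [ehx,guom] add [vfky] -> 11 lines: fbiy chbm dxdsp ueji vfky pajno byrr ltebj zlv nkifs ffoo
Hunk 6: at line 3 remove [vfky,pajno] add [efhwf] -> 10 lines: fbiy chbm dxdsp ueji efhwf byrr ltebj zlv nkifs ffoo
Final line 2: chbm

Answer: chbm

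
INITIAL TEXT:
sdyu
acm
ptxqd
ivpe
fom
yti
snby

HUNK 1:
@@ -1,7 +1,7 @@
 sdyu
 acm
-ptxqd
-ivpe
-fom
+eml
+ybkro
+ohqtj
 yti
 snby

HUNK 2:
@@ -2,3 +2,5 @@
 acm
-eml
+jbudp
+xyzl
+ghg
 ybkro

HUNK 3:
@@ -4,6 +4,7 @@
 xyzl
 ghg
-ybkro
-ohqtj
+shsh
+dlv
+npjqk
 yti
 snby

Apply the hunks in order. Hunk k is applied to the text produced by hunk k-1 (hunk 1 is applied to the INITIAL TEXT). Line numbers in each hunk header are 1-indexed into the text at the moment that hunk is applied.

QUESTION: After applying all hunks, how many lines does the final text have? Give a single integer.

Answer: 10

Derivation:
Hunk 1: at line 1 remove [ptxqd,ivpe,fom] add [eml,ybkro,ohqtj] -> 7 lines: sdyu acm eml ybkro ohqtj yti snby
Hunk 2: at line 2 remove [eml] add [jbudp,xyzl,ghg] -> 9 lines: sdyu acm jbudp xyzl ghg ybkro ohqtj yti snby
Hunk 3: at line 4 remove [ybkro,ohqtj] add [shsh,dlv,npjqk] -> 10 lines: sdyu acm jbudp xyzl ghg shsh dlv npjqk yti snby
Final line count: 10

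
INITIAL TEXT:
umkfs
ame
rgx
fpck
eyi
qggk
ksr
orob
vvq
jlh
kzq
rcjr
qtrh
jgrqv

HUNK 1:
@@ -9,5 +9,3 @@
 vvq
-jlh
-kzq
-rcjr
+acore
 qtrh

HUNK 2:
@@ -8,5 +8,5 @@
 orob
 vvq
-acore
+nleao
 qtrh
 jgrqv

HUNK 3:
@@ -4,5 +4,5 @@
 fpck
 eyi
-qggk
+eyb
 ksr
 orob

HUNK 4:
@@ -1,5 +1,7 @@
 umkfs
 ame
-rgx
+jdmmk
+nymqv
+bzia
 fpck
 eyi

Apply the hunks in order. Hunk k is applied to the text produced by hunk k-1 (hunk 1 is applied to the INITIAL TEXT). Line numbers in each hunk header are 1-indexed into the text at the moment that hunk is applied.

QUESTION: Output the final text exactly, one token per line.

Hunk 1: at line 9 remove [jlh,kzq,rcjr] add [acore] -> 12 lines: umkfs ame rgx fpck eyi qggk ksr orob vvq acore qtrh jgrqv
Hunk 2: at line 8 remove [acore] add [nleao] -> 12 lines: umkfs ame rgx fpck eyi qggk ksr orob vvq nleao qtrh jgrqv
Hunk 3: at line 4 remove [qggk] add [eyb] -> 12 lines: umkfs ame rgx fpck eyi eyb ksr orob vvq nleao qtrh jgrqv
Hunk 4: at line 1 remove [rgx] add [jdmmk,nymqv,bzia] -> 14 lines: umkfs ame jdmmk nymqv bzia fpck eyi eyb ksr orob vvq nleao qtrh jgrqv

Answer: umkfs
ame
jdmmk
nymqv
bzia
fpck
eyi
eyb
ksr
orob
vvq
nleao
qtrh
jgrqv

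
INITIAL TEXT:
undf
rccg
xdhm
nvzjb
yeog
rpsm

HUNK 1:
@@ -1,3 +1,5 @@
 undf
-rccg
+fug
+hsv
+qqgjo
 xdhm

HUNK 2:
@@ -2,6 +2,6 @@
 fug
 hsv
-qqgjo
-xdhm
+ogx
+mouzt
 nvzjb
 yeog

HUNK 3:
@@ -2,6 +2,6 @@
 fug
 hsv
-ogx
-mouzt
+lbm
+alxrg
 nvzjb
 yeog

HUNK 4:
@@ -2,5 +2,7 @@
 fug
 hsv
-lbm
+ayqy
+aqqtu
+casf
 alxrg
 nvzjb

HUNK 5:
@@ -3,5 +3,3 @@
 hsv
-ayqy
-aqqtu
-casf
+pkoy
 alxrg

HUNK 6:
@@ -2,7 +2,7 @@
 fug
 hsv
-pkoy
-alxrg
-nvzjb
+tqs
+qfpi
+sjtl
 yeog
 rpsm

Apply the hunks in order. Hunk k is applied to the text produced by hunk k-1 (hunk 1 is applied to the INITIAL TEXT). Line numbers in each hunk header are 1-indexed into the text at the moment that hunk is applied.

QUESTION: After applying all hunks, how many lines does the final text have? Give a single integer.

Hunk 1: at line 1 remove [rccg] add [fug,hsv,qqgjo] -> 8 lines: undf fug hsv qqgjo xdhm nvzjb yeog rpsm
Hunk 2: at line 2 remove [qqgjo,xdhm] add [ogx,mouzt] -> 8 lines: undf fug hsv ogx mouzt nvzjb yeog rpsm
Hunk 3: at line 2 remove [ogx,mouzt] add [lbm,alxrg] -> 8 lines: undf fug hsv lbm alxrg nvzjb yeog rpsm
Hunk 4: at line 2 remove [lbm] add [ayqy,aqqtu,casf] -> 10 lines: undf fug hsv ayqy aqqtu casf alxrg nvzjb yeog rpsm
Hunk 5: at line 3 remove [ayqy,aqqtu,casf] add [pkoy] -> 8 lines: undf fug hsv pkoy alxrg nvzjb yeog rpsm
Hunk 6: at line 2 remove [pkoy,alxrg,nvzjb] add [tqs,qfpi,sjtl] -> 8 lines: undf fug hsv tqs qfpi sjtl yeog rpsm
Final line count: 8

Answer: 8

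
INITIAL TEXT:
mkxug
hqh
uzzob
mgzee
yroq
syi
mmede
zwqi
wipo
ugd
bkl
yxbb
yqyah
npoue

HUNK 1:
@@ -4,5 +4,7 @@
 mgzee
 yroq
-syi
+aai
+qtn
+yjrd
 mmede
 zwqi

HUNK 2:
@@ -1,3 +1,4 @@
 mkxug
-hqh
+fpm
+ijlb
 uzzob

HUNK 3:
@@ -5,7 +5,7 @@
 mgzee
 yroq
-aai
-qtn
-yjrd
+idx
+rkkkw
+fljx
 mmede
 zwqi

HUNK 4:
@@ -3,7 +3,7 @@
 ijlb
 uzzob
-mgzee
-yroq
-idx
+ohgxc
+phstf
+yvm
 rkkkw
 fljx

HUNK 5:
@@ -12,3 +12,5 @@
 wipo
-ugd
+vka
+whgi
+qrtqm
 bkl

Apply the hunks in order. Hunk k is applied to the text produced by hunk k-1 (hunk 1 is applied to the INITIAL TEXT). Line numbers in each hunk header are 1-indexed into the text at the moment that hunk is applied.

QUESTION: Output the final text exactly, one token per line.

Answer: mkxug
fpm
ijlb
uzzob
ohgxc
phstf
yvm
rkkkw
fljx
mmede
zwqi
wipo
vka
whgi
qrtqm
bkl
yxbb
yqyah
npoue

Derivation:
Hunk 1: at line 4 remove [syi] add [aai,qtn,yjrd] -> 16 lines: mkxug hqh uzzob mgzee yroq aai qtn yjrd mmede zwqi wipo ugd bkl yxbb yqyah npoue
Hunk 2: at line 1 remove [hqh] add [fpm,ijlb] -> 17 lines: mkxug fpm ijlb uzzob mgzee yroq aai qtn yjrd mmede zwqi wipo ugd bkl yxbb yqyah npoue
Hunk 3: at line 5 remove [aai,qtn,yjrd] add [idx,rkkkw,fljx] -> 17 lines: mkxug fpm ijlb uzzob mgzee yroq idx rkkkw fljx mmede zwqi wipo ugd bkl yxbb yqyah npoue
Hunk 4: at line 3 remove [mgzee,yroq,idx] add [ohgxc,phstf,yvm] -> 17 lines: mkxug fpm ijlb uzzob ohgxc phstf yvm rkkkw fljx mmede zwqi wipo ugd bkl yxbb yqyah npoue
Hunk 5: at line 12 remove [ugd] add [vka,whgi,qrtqm] -> 19 lines: mkxug fpm ijlb uzzob ohgxc phstf yvm rkkkw fljx mmede zwqi wipo vka whgi qrtqm bkl yxbb yqyah npoue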